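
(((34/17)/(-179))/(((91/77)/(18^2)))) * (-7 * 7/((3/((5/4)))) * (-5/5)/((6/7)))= -169785/2327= -72.96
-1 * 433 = -433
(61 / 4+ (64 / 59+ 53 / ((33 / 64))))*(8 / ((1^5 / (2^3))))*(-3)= -14843632 / 649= -22871.54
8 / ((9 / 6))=16 / 3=5.33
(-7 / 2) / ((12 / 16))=-14 / 3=-4.67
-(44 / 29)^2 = -1936 / 841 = -2.30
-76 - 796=-872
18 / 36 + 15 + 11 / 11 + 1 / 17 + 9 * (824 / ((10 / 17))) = 2146039 / 170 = 12623.76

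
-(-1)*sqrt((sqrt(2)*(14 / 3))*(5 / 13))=sqrt(1365)*2^(3 / 4) / 39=1.59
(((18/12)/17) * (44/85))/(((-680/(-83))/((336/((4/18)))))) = 1035342/122825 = 8.43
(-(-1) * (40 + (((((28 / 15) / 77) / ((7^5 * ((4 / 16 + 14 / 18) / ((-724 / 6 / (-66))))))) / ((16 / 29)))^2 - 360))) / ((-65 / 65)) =407649660848160359999 / 1273905190150587225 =320.00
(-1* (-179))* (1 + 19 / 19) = 358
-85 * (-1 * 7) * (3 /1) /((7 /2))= 510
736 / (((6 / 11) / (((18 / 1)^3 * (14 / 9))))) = 12241152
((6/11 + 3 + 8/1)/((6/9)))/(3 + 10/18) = 4.87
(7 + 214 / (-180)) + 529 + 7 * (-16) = 38053 / 90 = 422.81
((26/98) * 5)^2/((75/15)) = 845/2401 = 0.35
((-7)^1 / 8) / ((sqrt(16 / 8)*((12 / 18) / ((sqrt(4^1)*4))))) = -21*sqrt(2) / 4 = -7.42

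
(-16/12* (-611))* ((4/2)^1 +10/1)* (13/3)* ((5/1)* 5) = 1059066.67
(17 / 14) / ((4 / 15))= 255 / 56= 4.55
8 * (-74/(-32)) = 37/2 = 18.50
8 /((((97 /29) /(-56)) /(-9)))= 116928 /97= 1205.44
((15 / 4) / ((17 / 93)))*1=20.51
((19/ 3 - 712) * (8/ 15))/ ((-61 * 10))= 8468/ 13725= 0.62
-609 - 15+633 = 9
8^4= 4096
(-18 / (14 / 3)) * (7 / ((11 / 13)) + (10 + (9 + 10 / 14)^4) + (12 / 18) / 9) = -6363351721 / 184877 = -34419.38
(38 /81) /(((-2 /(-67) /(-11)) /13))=-182039 /81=-2247.40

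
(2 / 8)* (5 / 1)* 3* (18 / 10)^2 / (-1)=-243 / 20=-12.15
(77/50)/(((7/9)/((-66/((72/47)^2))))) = -267289/4800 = -55.69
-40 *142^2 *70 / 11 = -56459200 / 11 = -5132654.55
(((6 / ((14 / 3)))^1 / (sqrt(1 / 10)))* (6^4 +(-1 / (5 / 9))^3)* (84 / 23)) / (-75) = -5805756* sqrt(10) / 71875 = -255.44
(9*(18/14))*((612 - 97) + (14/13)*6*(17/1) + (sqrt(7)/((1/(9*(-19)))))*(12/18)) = 657963/91 - 9234*sqrt(7)/7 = 3740.24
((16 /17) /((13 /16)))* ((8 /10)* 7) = 7168 /1105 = 6.49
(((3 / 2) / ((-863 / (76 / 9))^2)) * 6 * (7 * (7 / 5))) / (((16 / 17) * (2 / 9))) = 300713 / 7447690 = 0.04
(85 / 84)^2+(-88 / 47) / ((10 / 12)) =-2027693 / 1658160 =-1.22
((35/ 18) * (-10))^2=30625/ 81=378.09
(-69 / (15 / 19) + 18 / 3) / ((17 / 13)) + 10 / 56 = -147723 / 2380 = -62.07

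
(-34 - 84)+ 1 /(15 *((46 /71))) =-81349 /690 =-117.90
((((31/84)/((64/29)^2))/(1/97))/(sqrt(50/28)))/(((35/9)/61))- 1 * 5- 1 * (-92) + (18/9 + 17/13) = 462786321 * sqrt(14)/20070400 + 1174/13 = 176.58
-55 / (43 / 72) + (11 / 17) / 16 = -1076647 / 11696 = -92.05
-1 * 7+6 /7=-43 /7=-6.14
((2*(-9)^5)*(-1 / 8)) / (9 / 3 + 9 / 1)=19683 / 16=1230.19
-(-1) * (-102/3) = -34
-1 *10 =-10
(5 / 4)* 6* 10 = 75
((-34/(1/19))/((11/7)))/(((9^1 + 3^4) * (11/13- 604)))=29393/3881295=0.01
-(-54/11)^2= -2916/121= -24.10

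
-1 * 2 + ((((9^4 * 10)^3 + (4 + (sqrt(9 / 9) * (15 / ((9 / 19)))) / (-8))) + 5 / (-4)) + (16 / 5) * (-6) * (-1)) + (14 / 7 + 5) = 282429536481022.99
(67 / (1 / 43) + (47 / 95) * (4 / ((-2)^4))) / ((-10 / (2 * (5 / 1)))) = -1094827 / 380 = -2881.12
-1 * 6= -6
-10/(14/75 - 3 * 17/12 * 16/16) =3000/1219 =2.46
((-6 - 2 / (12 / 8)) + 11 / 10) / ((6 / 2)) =-2.08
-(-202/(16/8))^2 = -10201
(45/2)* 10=225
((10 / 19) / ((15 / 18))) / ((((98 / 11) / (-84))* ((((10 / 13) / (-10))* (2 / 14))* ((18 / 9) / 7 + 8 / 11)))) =10164 / 19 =534.95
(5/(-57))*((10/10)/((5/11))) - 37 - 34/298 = -316849/8493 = -37.31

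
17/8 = 2.12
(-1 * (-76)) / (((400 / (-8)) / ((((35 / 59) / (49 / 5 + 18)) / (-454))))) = 133 / 1861627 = 0.00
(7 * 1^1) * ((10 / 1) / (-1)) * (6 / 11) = -38.18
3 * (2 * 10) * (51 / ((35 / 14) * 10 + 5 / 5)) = 1530 / 13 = 117.69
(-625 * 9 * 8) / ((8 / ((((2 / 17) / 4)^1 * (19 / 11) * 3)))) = -320625 / 374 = -857.29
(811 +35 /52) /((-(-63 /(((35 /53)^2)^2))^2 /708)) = -38147274640234375 /7284383778129237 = -5.24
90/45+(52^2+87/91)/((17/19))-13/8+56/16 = 37462909/12376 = 3027.06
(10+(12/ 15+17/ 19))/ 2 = 1111/ 190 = 5.85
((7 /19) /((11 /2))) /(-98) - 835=-1221606 /1463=-835.00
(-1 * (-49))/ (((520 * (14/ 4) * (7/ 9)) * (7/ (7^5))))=21609/ 260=83.11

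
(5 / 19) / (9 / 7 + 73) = 7 / 1976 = 0.00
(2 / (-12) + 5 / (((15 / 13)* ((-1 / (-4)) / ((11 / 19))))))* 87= 32625 / 38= 858.55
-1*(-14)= 14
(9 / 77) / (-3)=-3 / 77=-0.04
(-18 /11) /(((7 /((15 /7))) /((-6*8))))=12960 /539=24.04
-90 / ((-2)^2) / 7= -45 / 14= -3.21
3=3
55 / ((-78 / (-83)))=4565 / 78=58.53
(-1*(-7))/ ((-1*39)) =-7/ 39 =-0.18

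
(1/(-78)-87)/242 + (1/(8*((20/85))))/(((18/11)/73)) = 1922477/82368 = 23.34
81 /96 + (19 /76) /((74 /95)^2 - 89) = 21467023 /25527968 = 0.84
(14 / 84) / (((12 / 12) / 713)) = 713 / 6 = 118.83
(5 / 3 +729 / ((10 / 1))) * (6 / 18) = 2237 / 90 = 24.86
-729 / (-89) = 729 / 89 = 8.19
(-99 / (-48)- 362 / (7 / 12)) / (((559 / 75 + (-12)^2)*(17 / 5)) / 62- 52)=805298625 / 56890232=14.16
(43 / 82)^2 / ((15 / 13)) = 24037 / 100860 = 0.24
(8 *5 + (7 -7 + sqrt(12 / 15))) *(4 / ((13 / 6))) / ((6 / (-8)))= -1280 / 13 -64 *sqrt(5) / 65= -100.66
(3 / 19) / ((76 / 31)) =93 / 1444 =0.06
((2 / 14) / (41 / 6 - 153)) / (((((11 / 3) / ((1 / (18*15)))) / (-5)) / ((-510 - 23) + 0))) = -533 / 202587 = -0.00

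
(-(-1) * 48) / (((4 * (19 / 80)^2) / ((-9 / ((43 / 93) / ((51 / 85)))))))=-38568960 / 15523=-2484.63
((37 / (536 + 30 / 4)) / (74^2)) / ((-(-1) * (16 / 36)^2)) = 81 / 1287008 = 0.00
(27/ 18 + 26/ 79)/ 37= 289/ 5846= 0.05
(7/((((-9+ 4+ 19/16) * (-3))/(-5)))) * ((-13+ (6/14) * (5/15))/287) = 2400/17507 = 0.14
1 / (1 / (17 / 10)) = 17 / 10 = 1.70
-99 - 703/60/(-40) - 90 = -452897/2400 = -188.71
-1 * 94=-94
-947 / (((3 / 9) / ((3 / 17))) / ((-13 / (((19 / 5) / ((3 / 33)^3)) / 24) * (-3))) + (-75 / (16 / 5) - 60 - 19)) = 79775280 / 7769509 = 10.27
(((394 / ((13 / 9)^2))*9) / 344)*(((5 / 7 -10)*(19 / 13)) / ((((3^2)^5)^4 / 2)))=-18715 / 1696703111760677396922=-0.00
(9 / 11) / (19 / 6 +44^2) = 0.00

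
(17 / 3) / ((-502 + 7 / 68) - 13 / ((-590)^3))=-59354531000 / 5257034917587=-0.01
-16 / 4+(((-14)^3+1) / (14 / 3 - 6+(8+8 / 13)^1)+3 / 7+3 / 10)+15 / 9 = -378.28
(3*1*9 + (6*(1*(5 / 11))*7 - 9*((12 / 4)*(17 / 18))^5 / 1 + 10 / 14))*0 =0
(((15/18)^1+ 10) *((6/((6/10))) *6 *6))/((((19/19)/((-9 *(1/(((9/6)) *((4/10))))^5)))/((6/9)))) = -8125000/27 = -300925.93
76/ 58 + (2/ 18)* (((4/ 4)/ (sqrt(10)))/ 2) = 1.33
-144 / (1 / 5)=-720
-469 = -469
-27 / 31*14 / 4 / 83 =-189 / 5146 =-0.04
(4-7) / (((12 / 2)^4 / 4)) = -1 / 108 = -0.01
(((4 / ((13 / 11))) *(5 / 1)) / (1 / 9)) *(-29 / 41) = -57420 / 533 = -107.73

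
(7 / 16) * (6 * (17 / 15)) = 119 / 40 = 2.98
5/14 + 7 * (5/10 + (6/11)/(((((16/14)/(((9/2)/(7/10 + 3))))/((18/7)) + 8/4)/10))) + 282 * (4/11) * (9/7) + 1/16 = 151.91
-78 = -78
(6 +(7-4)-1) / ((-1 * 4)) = -2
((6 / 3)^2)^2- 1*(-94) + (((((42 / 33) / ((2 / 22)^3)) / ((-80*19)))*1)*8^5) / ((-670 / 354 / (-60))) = -7368118538 / 6365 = -1157599.14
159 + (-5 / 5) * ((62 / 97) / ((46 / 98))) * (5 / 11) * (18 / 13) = 50452827 / 319033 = 158.14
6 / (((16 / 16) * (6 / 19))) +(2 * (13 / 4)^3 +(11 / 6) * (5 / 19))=160765 / 1824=88.14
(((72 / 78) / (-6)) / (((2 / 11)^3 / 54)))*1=-35937 / 26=-1382.19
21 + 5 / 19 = 404 / 19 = 21.26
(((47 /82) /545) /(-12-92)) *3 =-141 /4647760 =-0.00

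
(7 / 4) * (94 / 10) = 329 / 20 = 16.45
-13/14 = -0.93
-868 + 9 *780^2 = 5474732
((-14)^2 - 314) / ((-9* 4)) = 59 / 18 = 3.28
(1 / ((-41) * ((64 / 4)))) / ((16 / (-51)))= 51 / 10496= 0.00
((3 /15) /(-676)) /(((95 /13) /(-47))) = 47 /24700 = 0.00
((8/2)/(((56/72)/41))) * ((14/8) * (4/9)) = 164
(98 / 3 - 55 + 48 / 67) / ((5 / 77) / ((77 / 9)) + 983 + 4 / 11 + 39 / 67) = -25761505 / 1172605701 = -0.02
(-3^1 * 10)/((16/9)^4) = -98415/32768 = -3.00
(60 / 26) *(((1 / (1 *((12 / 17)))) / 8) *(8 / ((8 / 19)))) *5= 8075 / 208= 38.82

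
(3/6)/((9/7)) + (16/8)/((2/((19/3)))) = 121/18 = 6.72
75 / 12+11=69 / 4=17.25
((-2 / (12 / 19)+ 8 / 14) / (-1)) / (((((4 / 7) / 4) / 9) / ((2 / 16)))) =327 / 16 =20.44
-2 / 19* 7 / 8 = -7 / 76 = -0.09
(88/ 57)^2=7744/ 3249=2.38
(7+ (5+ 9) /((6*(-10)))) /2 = 203 /60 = 3.38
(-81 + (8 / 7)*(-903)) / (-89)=1113 / 89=12.51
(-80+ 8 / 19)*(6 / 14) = -648 / 19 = -34.11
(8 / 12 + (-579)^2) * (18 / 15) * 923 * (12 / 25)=891152808 / 5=178230561.60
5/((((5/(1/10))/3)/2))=3/5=0.60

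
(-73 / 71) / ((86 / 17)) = -1241 / 6106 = -0.20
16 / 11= 1.45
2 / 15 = 0.13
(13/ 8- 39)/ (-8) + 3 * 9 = 2027/ 64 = 31.67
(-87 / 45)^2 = 841 / 225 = 3.74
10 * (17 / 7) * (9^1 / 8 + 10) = 7565 / 28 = 270.18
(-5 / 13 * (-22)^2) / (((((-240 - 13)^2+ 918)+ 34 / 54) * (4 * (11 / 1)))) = -1485 / 22789598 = -0.00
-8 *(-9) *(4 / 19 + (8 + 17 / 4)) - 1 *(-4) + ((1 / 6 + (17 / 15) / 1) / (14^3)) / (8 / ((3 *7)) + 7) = 10403327941 / 11544400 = 901.16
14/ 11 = 1.27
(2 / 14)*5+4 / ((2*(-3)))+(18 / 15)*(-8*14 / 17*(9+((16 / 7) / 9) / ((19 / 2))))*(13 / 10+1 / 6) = -10644563 / 101745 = -104.62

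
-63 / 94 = -0.67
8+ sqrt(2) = 9.41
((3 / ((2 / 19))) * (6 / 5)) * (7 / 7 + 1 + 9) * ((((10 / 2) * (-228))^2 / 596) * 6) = 733364280 / 149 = 4921907.92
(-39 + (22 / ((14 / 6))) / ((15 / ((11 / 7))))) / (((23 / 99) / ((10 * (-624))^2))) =-7179992202240 / 1127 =-6370889265.52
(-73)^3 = -389017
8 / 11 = 0.73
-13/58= -0.22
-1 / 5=-0.20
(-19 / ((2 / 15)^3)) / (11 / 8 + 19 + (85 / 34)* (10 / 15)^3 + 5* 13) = -91125 / 979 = -93.08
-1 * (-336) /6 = 56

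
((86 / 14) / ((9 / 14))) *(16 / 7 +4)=3784 / 63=60.06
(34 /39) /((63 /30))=340 /819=0.42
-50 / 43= -1.16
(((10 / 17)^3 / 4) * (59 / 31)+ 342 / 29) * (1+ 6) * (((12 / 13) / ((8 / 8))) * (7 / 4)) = 134.45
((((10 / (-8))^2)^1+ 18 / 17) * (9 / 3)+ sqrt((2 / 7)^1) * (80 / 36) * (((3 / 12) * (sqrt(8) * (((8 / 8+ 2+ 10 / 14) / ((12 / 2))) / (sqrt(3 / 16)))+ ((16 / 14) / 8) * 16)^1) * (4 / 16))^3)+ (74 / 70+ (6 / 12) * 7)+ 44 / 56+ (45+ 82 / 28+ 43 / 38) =62.34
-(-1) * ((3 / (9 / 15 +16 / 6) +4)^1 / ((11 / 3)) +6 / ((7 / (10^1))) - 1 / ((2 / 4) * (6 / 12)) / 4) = 4804 / 539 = 8.91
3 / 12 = 1 / 4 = 0.25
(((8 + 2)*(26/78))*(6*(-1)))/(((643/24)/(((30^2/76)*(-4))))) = 432000/12217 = 35.36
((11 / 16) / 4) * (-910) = -5005 / 32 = -156.41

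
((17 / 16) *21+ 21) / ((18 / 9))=693 / 32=21.66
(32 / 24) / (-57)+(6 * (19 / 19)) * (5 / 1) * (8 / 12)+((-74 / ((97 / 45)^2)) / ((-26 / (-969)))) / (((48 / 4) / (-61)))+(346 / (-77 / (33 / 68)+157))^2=96496907527457 / 2091620700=46134.99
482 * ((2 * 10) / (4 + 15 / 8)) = 77120 / 47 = 1640.85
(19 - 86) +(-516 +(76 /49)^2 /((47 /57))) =-65460569 /112847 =-580.08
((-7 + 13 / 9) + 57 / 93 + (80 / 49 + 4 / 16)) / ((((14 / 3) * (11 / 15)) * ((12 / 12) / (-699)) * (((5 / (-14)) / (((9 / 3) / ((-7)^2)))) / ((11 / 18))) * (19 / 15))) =-30780465 / 595448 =-51.69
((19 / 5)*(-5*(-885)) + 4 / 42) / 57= 295.00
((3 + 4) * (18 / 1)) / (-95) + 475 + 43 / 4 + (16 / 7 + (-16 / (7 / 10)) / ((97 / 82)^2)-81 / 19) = 11665816363 / 25027940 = 466.11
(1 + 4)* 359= 1795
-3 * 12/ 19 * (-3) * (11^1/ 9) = 6.95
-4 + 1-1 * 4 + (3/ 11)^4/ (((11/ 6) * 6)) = -1127276/ 161051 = -7.00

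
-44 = -44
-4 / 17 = -0.24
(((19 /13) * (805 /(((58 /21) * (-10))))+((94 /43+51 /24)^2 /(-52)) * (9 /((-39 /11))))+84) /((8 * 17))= 98149648917 /315500816384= 0.31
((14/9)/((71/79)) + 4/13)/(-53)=-0.04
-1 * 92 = -92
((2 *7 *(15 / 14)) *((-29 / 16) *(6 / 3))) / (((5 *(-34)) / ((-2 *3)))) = -1.92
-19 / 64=-0.30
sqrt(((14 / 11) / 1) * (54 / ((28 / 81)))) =27 * sqrt(33) / 11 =14.10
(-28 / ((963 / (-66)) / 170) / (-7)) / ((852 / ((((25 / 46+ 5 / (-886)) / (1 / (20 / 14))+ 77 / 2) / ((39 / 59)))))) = -206003431810 / 63395377227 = -3.25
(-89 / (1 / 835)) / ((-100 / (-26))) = -193219 / 10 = -19321.90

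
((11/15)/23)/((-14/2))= -11/2415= -0.00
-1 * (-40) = 40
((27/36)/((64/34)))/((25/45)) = 459/640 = 0.72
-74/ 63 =-1.17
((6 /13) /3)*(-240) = -480 /13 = -36.92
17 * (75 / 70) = 255 / 14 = 18.21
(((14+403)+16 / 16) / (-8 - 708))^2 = 43681 / 128164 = 0.34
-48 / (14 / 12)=-288 / 7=-41.14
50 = 50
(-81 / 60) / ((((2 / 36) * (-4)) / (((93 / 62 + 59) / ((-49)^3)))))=-29403 / 9411920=-0.00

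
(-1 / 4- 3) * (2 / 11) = -13 / 22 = -0.59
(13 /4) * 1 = 13 /4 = 3.25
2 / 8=1 / 4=0.25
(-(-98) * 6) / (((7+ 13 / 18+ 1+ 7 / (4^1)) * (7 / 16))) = 48384 / 377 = 128.34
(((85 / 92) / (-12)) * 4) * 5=-1.54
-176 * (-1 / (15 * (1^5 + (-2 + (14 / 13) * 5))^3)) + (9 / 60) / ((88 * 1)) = 137775281 / 977819040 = 0.14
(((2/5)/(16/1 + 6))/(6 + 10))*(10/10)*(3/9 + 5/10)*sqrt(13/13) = 1/1056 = 0.00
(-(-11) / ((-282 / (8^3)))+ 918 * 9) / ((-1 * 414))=-581063 / 29187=-19.91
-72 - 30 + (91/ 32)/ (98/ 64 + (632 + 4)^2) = -1320279851/ 12943921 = -102.00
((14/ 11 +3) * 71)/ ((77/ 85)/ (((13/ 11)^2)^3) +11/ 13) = 1369100238805/ 5319260672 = 257.39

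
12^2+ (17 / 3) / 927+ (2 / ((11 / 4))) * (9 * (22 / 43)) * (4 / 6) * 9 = 19623467 / 119583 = 164.10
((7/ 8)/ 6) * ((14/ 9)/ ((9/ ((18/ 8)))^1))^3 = 0.01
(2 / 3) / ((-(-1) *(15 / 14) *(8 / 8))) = 28 / 45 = 0.62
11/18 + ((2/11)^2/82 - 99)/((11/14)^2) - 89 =-2687778407/10805058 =-248.75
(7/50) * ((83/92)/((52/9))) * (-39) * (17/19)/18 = -29631/699200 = -0.04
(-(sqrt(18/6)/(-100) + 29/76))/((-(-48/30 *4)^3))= -3625/2490368 + 5 *sqrt(3)/131072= -0.00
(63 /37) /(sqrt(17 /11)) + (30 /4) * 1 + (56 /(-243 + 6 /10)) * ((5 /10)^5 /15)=63 * sqrt(187) /629 + 109073 /14544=8.87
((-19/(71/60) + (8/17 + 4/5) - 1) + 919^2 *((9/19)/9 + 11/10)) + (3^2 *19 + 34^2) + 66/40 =974780.54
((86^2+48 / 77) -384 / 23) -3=13064539 / 1771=7376.93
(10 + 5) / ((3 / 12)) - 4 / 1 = 56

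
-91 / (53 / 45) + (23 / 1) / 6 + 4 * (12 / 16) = -22397 / 318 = -70.43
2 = 2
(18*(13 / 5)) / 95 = 0.49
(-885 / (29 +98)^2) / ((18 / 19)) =-5605 / 96774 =-0.06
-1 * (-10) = 10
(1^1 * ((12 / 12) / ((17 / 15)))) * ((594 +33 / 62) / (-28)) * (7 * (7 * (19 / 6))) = -24512565 / 8432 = -2907.09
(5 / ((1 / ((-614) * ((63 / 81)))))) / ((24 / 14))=-75215 / 54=-1392.87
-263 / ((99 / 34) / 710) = -6348820 / 99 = -64129.49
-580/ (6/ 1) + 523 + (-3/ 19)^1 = 24292/ 57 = 426.18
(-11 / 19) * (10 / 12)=-55 / 114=-0.48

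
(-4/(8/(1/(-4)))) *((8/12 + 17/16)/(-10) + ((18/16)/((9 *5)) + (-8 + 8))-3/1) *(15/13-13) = 116347/24960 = 4.66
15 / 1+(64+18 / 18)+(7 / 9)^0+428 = 509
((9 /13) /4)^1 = 0.17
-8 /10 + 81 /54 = 7 /10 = 0.70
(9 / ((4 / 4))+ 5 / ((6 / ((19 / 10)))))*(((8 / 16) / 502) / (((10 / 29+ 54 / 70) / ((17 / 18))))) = 2191385 / 245706912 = 0.01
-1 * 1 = -1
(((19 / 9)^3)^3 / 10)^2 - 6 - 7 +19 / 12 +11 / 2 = 26009636076340129263229 / 3752365882424978025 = 6931.53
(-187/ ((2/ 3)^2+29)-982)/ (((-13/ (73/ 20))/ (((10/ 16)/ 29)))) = 19119649/ 3196960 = 5.98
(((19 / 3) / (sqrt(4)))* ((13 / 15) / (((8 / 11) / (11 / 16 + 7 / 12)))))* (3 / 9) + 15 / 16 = 262937 / 103680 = 2.54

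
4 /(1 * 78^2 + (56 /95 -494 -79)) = 380 /523601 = 0.00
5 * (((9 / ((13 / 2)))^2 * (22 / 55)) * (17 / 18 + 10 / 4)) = 13.21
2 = 2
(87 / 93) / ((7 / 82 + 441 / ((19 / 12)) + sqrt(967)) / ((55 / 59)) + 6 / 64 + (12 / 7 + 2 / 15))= 7231649418791397600 / 2296824951170590325047 - 25788504664581120 * sqrt(967) / 2296824951170590325047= 0.00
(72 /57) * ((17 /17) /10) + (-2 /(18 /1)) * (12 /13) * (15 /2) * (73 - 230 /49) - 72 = -7529086 /60515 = -124.42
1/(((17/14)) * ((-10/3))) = -21/85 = -0.25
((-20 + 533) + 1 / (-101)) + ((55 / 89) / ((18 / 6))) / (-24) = 512.98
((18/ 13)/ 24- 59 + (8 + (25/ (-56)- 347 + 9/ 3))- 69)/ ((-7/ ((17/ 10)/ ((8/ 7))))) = 1149455/ 11648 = 98.68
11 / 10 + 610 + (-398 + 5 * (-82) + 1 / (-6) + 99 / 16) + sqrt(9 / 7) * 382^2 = -45811 / 240 + 437772 * sqrt(7) / 7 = 165271.38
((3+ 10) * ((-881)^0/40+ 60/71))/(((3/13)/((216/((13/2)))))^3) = 11989845504/355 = 33774212.69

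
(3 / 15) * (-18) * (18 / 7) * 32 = -10368 / 35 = -296.23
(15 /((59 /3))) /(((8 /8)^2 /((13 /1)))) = 585 /59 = 9.92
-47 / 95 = -0.49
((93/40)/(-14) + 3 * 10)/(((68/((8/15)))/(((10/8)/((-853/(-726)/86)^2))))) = 1356836066289/865854710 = 1567.05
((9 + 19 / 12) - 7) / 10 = 43 / 120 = 0.36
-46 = -46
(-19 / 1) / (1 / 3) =-57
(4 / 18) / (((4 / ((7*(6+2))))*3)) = 28 / 27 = 1.04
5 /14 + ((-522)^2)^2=1039465423589 /14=74247530256.36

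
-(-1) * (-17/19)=-17/19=-0.89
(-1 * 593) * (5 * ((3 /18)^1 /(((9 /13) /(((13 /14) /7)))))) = -501085 /5292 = -94.69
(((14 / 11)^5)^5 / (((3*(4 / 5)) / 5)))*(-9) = -843727421359656995897160499200 / 108347059433883722041830251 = -7787.27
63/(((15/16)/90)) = 6048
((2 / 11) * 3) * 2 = 12 / 11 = 1.09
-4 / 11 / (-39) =4 / 429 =0.01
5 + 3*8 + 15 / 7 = 218 / 7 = 31.14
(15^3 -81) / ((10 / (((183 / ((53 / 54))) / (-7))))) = -16275654 / 1855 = -8773.94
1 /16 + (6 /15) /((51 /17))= 47 /240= 0.20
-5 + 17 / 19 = -78 / 19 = -4.11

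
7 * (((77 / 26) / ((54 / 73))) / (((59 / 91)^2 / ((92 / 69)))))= 25064039 / 281961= 88.89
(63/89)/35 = 9/445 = 0.02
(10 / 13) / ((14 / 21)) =15 / 13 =1.15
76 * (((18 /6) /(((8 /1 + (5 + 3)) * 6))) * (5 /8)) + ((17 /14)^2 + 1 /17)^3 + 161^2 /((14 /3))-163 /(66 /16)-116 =1649264168464931 /305189035536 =5404.07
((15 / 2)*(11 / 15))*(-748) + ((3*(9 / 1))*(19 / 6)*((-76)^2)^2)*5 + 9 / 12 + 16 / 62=1768528439749 / 124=14262326127.01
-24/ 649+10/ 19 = 0.49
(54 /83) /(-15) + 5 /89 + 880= 32503273 /36935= 880.01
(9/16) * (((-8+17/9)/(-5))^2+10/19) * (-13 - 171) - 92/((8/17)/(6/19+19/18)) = -326393/684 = -477.18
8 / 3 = 2.67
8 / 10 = 0.80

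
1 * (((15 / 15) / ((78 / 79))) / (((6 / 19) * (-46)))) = -0.07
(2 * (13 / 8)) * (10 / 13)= 5 / 2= 2.50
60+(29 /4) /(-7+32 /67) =102937 /1748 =58.89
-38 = -38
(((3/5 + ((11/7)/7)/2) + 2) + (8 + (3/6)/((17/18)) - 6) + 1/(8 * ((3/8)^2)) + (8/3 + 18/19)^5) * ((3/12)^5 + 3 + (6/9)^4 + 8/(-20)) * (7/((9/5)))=3622093073896549671827/534501249400903680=6776.58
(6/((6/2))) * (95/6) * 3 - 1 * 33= 62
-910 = -910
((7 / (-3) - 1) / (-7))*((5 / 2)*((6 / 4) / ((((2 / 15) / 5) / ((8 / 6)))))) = 625 / 7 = 89.29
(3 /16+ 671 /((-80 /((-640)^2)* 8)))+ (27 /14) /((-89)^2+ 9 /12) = -1524057845069 /3548944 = -429439.81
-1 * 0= 0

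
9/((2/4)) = 18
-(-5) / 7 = 0.71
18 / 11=1.64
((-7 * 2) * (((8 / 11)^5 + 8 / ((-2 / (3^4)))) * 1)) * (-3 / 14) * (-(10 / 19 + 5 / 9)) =9647334860 / 9179907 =1050.92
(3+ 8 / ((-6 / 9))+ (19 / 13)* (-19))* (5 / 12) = -1195 / 78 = -15.32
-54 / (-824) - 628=-258709 / 412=-627.93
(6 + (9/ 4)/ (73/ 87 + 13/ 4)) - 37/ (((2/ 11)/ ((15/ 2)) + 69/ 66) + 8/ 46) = -311640171/ 13431697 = -23.20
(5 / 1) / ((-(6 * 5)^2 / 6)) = -1 / 30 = -0.03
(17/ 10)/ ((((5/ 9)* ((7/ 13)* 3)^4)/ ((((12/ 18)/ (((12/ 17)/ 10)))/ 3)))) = 8254129/ 5834430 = 1.41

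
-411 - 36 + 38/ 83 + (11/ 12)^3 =-63934391/ 143424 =-445.77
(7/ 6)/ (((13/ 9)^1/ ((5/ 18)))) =35/ 156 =0.22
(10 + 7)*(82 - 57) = 425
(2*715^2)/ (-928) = -511225/ 464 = -1101.78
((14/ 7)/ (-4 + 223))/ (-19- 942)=-2/ 210459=-0.00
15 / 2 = 7.50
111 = 111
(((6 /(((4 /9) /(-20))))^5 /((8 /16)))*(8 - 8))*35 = 0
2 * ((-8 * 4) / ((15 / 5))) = -64 / 3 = -21.33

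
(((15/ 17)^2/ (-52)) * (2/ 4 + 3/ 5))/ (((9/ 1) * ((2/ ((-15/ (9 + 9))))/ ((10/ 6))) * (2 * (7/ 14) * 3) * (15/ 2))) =275/ 4869072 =0.00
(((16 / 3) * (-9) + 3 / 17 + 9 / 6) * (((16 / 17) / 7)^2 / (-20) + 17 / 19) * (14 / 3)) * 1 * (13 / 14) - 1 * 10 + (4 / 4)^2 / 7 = -247363341 / 1306858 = -189.28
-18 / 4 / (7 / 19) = -171 / 14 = -12.21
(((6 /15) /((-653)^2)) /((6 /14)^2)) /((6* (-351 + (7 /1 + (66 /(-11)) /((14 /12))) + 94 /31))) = -10633 /4323493037790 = -0.00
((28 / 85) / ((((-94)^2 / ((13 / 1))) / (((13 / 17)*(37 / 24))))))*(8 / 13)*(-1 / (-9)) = 3367 / 86184135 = 0.00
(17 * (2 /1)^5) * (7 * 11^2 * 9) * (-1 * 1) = -4146912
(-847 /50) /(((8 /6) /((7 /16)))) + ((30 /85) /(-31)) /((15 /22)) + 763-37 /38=24237906129 /32041600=756.45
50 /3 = 16.67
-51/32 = -1.59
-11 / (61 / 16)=-176 / 61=-2.89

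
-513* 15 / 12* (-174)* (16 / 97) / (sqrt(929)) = 1785240* sqrt(929) / 90113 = 603.83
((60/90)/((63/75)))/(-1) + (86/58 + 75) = 138284/1827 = 75.69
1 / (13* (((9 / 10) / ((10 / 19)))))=100 / 2223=0.04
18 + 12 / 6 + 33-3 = 50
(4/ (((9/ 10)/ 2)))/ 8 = 10/ 9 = 1.11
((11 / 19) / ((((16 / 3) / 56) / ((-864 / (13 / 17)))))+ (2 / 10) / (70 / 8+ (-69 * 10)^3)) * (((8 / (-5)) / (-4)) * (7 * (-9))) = 1404405266876613288 / 8114172083875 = 173080.54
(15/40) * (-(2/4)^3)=-3/64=-0.05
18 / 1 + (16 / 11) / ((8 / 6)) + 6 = 276 / 11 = 25.09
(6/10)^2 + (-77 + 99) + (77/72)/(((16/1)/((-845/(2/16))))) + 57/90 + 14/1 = -1493449/3600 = -414.85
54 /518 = 0.10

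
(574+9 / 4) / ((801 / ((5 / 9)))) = 11525 / 28836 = 0.40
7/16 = 0.44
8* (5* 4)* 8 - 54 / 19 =24266 / 19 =1277.16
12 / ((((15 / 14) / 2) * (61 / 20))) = 7.34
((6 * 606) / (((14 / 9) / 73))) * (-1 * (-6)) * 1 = 7166556 / 7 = 1023793.71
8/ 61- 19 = -1151/ 61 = -18.87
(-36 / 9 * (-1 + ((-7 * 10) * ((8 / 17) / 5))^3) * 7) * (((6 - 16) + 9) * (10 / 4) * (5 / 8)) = -246722175 / 19652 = -12554.56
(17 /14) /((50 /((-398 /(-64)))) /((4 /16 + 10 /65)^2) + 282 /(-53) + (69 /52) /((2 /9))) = 587383524 /24161732815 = 0.02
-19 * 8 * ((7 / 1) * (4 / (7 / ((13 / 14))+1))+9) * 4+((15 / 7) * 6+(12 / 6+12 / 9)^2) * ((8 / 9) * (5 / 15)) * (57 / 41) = -6413135056 / 860139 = -7455.93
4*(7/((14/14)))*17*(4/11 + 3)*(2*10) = 352240/11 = 32021.82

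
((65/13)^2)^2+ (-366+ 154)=413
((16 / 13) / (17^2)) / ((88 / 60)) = 120 / 41327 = 0.00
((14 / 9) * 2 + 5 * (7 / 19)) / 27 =0.18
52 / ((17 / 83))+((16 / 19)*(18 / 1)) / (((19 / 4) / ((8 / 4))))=1597244 / 6137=260.26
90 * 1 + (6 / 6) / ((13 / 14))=1184 / 13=91.08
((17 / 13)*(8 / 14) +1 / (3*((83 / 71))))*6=6.19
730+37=767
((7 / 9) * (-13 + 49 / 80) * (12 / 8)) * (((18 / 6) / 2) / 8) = -6937 / 2560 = -2.71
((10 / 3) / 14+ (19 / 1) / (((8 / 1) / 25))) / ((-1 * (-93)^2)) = -10015 / 1453032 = -0.01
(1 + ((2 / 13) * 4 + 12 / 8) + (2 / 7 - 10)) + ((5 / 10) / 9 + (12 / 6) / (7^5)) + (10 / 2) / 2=-15901355 / 3932838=-4.04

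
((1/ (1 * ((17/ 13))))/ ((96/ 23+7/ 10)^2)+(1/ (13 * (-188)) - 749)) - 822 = -1570.97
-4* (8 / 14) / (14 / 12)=-96 / 49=-1.96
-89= -89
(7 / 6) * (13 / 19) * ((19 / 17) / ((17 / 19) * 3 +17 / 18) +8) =7974967 / 1202529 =6.63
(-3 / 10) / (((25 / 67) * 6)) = -67 / 500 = -0.13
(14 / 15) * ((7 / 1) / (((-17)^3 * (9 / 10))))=-196 / 132651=-0.00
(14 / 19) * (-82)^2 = 94136 / 19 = 4954.53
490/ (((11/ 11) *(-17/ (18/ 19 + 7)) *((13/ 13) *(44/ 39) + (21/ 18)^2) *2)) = -3462732/ 75259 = -46.01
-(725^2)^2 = -276281640625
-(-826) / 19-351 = -5843 / 19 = -307.53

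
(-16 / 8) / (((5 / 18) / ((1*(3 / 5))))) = -108 / 25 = -4.32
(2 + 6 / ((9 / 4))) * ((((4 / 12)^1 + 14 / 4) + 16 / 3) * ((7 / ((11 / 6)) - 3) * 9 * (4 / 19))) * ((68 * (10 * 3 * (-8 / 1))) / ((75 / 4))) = -1096704 / 19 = -57721.26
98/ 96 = 49/ 48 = 1.02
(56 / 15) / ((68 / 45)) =42 / 17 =2.47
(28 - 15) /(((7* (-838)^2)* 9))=13 /44241372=0.00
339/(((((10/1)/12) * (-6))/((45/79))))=-3051/79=-38.62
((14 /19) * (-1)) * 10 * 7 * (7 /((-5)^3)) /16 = 343 /1900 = 0.18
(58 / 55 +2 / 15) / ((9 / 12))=784 / 495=1.58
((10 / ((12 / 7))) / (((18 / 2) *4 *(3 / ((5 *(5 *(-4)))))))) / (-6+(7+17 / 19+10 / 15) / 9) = 475 / 444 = 1.07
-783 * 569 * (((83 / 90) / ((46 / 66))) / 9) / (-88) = 1369583 / 1840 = 744.34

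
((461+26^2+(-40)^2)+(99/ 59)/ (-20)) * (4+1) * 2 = 3229561/ 118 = 27369.16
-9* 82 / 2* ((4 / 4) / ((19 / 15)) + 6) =-47601 / 19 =-2505.32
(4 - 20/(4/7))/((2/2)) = -31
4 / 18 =2 / 9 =0.22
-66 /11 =-6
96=96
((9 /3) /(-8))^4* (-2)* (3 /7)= -243 /14336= -0.02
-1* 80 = -80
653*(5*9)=29385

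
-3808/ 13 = -292.92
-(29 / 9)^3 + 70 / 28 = -45133 / 1458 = -30.96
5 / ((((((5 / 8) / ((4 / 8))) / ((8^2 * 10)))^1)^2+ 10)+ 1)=262144 / 576717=0.45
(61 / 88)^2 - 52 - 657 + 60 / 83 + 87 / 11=-449854101 / 642752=-699.89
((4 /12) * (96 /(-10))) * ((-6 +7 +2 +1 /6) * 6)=-304 /5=-60.80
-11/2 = -5.50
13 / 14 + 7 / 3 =137 / 42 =3.26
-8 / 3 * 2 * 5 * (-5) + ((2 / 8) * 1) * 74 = 911 / 6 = 151.83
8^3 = 512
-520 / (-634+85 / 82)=42640 / 51903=0.82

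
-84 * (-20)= 1680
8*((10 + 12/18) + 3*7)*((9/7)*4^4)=583680/7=83382.86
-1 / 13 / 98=-1 / 1274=-0.00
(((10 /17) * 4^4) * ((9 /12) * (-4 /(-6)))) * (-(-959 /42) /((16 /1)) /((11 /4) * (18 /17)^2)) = 93160 /2673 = 34.85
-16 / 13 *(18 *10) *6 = -17280 / 13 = -1329.23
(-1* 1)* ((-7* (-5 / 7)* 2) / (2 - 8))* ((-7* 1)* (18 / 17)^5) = -22044960 / 1419857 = -15.53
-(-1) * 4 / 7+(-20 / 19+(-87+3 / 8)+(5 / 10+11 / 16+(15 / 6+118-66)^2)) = 6137857 / 2128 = 2884.33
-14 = -14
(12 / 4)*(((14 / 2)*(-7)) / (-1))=147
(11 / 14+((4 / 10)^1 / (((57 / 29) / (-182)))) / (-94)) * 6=221237 / 31255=7.08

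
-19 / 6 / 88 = -19 / 528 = -0.04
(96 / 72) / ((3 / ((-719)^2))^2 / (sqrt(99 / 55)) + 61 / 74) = 1289593006074910212884738696 / 797282162539555976208406623 - 5853814988611984 * sqrt(5) / 265760720846518658736135541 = 1.62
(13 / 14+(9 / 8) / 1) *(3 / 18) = 115 / 336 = 0.34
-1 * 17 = -17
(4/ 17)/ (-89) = -4/ 1513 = -0.00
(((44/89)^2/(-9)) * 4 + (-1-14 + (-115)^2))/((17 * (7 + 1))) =470859973/4847652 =97.13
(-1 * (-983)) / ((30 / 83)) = 81589 / 30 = 2719.63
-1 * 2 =-2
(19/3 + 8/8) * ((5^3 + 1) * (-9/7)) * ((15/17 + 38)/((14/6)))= -2355804/119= -19796.67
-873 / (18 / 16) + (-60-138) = -974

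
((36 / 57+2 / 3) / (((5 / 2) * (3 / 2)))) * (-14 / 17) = -4144 / 14535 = -0.29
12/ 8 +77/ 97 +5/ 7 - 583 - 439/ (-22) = -4182919/ 7469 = -560.04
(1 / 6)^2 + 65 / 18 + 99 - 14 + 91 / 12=866 / 9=96.22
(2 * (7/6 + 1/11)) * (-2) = -166/33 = -5.03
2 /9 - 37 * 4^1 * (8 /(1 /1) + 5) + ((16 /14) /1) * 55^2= 96602 /63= 1533.37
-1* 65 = -65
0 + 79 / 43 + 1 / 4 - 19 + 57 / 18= -7093 / 516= -13.75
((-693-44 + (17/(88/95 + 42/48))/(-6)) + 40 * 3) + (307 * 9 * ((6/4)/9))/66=-611.60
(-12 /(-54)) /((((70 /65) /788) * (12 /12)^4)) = 10244 /63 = 162.60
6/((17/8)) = 48/17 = 2.82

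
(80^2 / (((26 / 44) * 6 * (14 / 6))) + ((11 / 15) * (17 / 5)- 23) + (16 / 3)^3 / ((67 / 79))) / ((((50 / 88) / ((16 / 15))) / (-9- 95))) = -21602093151232 / 118715625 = -181965.04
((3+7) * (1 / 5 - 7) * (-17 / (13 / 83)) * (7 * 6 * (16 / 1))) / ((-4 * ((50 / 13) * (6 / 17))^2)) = -1261668226 / 1875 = -672889.72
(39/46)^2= 1521/2116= 0.72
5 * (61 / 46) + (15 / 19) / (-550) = 159328 / 24035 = 6.63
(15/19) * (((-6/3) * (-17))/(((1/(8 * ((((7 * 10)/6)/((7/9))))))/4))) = 244800/19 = 12884.21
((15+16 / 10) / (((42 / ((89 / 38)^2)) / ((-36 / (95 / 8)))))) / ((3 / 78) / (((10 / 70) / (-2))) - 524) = 34187036 / 2728338725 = 0.01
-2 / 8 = -1 / 4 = -0.25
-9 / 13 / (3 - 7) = 9 / 52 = 0.17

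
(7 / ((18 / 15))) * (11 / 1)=385 / 6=64.17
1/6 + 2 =13/6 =2.17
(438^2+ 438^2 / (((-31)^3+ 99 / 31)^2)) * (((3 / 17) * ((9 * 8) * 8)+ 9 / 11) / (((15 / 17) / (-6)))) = -313448955283655937378 / 2344947522731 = -133669923.21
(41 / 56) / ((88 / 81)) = 3321 / 4928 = 0.67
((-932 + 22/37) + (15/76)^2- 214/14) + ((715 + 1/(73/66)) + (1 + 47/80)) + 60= -169.16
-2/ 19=-0.11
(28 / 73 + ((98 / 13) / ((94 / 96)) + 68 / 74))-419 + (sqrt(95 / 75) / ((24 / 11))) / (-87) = -676625307 / 1650311-11*sqrt(285) / 31320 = -410.00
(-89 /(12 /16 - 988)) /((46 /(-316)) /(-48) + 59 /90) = 40498560 /295863029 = 0.14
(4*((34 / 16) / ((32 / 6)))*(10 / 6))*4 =85 / 8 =10.62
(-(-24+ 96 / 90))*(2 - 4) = -688 / 15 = -45.87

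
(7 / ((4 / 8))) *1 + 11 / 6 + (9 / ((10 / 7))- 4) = 272 / 15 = 18.13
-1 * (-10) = 10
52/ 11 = 4.73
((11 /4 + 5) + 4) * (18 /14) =423 /28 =15.11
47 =47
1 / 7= 0.14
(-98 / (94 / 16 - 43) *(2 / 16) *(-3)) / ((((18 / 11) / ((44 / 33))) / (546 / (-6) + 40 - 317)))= 296.82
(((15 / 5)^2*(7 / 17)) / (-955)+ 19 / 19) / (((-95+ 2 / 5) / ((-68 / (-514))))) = -32344 / 23218151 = -0.00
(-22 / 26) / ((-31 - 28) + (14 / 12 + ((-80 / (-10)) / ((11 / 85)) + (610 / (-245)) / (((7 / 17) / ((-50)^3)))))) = -249018 / 222437672717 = -0.00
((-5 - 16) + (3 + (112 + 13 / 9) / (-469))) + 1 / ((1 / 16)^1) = -9463 / 4221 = -2.24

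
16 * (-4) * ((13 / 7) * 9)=-7488 / 7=-1069.71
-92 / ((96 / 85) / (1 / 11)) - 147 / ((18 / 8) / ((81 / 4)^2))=-7074713 / 264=-26798.16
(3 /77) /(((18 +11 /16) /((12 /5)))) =576 /115115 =0.01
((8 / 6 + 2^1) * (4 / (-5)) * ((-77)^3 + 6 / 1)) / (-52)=-913054 / 39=-23411.64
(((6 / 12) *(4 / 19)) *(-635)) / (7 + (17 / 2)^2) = -5080 / 6023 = -0.84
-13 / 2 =-6.50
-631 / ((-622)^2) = -0.00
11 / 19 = 0.58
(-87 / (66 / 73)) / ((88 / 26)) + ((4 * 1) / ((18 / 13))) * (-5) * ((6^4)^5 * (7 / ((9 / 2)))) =-79521897448954948481 / 968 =-82150720505118748.43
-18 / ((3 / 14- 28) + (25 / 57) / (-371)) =761292 / 1175219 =0.65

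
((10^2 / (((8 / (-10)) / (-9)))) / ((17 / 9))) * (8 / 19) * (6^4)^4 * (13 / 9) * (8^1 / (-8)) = -330069859172352000 / 323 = -1021888108892730.65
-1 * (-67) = 67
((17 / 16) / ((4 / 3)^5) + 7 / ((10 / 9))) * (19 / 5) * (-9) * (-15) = 275353263 / 81920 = 3361.25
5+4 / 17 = 89 / 17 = 5.24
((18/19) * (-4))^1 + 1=-53/19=-2.79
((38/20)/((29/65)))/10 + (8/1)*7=32727/580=56.43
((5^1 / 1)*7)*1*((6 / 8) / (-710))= -21 / 568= -0.04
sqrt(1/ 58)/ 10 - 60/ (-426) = sqrt(58)/ 580 + 10/ 71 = 0.15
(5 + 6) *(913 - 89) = 9064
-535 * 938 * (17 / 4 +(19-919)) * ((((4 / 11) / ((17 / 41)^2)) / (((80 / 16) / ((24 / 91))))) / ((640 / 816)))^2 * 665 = 893654038365842664 / 147744025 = 6048664495.00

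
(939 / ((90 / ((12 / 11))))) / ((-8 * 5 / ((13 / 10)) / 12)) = -12207 / 2750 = -4.44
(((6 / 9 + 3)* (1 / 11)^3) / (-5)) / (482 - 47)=-1 / 789525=-0.00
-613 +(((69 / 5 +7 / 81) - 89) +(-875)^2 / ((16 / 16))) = 309799439 / 405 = 764936.89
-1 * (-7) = 7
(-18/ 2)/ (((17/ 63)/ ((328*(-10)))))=1859760/ 17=109397.65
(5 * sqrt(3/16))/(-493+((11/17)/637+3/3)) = -54145 * sqrt(3)/21311428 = -0.00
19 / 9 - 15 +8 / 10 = -544 / 45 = -12.09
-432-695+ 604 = -523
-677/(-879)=677/879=0.77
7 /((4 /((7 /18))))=49 /72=0.68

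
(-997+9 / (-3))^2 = 1000000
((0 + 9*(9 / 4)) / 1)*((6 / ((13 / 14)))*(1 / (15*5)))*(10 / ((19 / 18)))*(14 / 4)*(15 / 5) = 214326 / 1235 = 173.54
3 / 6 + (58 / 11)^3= 391555 / 2662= 147.09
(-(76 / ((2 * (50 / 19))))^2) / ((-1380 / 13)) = 1694173 / 862500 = 1.96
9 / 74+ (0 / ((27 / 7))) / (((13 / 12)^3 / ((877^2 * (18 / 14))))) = 0.12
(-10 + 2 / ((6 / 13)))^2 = 289 / 9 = 32.11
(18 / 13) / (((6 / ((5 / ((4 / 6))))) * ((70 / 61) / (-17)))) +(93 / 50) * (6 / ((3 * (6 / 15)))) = -29739 / 1820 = -16.34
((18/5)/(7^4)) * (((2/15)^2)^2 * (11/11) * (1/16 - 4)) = -2/1071875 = -0.00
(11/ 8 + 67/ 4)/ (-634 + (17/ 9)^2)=-2349/ 81704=-0.03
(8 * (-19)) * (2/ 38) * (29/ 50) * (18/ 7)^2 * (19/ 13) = -714096/ 15925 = -44.84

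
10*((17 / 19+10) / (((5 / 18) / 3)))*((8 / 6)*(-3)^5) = -7243344 / 19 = -381228.63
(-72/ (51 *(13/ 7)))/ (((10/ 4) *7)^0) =-168/ 221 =-0.76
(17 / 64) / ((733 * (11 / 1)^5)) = 17 / 7555224512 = 0.00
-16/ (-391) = 16/ 391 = 0.04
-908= -908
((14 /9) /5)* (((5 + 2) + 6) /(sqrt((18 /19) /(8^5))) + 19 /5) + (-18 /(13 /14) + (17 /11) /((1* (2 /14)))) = -237587 /32175 + 23296* sqrt(19) /135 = 744.80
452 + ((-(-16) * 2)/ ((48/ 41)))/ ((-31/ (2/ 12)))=126067/ 279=451.85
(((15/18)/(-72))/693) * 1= -5/299376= -0.00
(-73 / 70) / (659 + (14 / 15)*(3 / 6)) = -219 / 138488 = -0.00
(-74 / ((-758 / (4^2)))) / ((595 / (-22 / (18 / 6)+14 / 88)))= -140156 / 7441665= -0.02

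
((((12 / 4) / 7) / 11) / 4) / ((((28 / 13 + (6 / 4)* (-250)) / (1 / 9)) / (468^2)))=-237276 / 373219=-0.64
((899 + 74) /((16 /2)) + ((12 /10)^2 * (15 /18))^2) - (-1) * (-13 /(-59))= 1454767 /11800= 123.29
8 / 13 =0.62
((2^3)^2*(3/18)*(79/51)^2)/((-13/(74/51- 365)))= 3702860192/5173389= 715.75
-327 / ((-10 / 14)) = 2289 / 5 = 457.80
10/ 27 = 0.37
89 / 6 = 14.83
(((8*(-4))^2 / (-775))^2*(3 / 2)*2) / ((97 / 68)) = 3.67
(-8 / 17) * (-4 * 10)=18.82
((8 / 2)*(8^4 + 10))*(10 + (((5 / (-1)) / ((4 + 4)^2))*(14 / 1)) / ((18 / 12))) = 913585 / 6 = 152264.17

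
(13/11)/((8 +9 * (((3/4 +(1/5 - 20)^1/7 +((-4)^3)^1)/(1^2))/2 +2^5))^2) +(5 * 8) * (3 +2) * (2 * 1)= 633039600/1580051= 400.65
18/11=1.64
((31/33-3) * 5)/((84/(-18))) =170/77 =2.21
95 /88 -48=-4129 /88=-46.92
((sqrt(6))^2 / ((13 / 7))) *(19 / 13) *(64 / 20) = 12768 / 845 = 15.11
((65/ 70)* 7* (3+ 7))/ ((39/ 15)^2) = 125/ 13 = 9.62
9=9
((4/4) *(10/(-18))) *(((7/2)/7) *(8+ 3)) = -55/18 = -3.06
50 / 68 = 25 / 34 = 0.74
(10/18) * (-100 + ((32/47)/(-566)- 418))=-34449670/119709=-287.78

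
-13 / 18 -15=-283 / 18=-15.72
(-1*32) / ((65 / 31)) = -992 / 65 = -15.26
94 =94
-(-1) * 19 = 19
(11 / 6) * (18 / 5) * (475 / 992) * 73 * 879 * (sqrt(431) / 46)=201163545 * sqrt(431) / 45632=91520.51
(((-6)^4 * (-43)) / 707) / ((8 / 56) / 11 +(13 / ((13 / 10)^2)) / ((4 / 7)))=-166023 / 28381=-5.85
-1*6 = -6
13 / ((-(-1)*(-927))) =-13 / 927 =-0.01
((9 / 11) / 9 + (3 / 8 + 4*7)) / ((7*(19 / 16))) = 5010 / 1463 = 3.42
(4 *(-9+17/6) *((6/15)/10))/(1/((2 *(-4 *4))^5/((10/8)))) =9932111872/375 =26485631.66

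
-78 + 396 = 318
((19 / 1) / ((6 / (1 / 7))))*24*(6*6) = 2736 / 7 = 390.86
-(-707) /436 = 707 /436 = 1.62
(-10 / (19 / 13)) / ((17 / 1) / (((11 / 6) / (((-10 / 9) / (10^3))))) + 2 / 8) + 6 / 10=-2099913 / 75145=-27.94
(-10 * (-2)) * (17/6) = 170/3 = 56.67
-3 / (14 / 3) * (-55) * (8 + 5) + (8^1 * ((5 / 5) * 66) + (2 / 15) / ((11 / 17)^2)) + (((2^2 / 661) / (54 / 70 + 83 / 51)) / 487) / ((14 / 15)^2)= 1235844016575976 / 1250903239905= 987.96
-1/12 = -0.08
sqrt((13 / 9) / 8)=sqrt(26) / 12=0.42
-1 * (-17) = 17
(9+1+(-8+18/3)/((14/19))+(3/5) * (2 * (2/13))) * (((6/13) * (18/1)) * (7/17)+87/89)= 294050889/8949395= 32.86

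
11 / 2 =5.50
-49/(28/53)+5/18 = -3329/36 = -92.47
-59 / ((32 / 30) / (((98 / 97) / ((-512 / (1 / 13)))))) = 43365 / 5165056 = 0.01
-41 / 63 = -0.65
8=8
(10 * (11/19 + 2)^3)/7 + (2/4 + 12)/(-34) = 11257285/466412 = 24.14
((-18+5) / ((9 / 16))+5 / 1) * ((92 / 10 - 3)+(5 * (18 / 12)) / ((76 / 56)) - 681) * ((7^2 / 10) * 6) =507821447 / 1425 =356365.93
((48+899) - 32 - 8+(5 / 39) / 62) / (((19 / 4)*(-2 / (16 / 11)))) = -35090096 / 252681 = -138.87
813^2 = 660969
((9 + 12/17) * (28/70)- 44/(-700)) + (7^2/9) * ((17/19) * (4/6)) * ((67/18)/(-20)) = 183551371/54942300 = 3.34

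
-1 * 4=-4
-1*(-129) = 129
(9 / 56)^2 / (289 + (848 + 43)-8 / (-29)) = 2349 / 107339008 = 0.00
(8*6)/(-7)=-48/7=-6.86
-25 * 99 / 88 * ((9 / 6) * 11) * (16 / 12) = -2475 / 4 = -618.75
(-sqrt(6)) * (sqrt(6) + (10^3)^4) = -1000000000000 * sqrt(6) - 6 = -2449489742789.18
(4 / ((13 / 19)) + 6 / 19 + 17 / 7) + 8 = 16.59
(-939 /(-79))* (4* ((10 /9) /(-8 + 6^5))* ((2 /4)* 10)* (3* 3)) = 23475 /76709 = 0.31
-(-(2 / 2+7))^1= 8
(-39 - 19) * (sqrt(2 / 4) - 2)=116 - 29 * sqrt(2)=74.99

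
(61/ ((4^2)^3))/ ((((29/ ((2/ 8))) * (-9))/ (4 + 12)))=-61/ 267264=-0.00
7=7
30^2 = 900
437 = 437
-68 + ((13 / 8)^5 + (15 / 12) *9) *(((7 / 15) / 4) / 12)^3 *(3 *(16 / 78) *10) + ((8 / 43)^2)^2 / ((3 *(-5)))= -462043876774061155541 / 6794767672698470400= -68.00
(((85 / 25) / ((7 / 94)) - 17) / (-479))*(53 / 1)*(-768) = 2435.20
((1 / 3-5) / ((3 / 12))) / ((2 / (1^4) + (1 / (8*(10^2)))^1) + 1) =-6.22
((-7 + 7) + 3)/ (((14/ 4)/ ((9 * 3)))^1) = 23.14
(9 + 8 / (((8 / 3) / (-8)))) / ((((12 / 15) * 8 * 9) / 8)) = -25 / 12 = -2.08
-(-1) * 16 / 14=1.14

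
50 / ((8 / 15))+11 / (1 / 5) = 595 / 4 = 148.75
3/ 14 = 0.21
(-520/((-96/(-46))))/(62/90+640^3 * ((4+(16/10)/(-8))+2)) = -22425/136839168062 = -0.00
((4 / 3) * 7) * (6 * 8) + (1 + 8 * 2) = 465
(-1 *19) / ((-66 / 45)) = 285 / 22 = 12.95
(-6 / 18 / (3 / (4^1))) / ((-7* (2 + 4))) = 2 / 189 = 0.01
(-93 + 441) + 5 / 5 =349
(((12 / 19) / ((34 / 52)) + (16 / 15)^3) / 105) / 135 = 0.00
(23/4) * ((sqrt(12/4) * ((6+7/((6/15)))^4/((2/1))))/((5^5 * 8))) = 112232663 * sqrt(3)/3200000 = 60.75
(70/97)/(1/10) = 700/97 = 7.22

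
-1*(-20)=20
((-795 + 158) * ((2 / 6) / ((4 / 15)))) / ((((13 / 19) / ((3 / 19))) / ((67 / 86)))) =-49245 / 344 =-143.15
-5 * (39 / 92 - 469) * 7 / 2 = 1508815 / 184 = 8200.08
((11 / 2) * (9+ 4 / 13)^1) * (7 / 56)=1331 / 208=6.40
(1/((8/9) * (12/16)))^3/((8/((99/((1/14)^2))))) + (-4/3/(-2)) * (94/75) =29472833/3600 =8186.90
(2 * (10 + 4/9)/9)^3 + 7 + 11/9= 11014298/531441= 20.73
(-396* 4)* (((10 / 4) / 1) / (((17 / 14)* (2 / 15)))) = -415800 / 17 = -24458.82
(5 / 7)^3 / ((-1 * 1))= -125 / 343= -0.36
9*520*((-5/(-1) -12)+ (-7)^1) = -65520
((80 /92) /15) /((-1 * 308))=-0.00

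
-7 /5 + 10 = 43 /5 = 8.60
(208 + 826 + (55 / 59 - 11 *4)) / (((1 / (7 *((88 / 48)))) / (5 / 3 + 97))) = 666267140 / 531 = 1254740.38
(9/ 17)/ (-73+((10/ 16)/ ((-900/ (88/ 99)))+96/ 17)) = -14580/ 1854917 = -0.01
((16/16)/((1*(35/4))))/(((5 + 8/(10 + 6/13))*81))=34/138915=0.00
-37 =-37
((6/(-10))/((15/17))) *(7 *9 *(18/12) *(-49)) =157437/50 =3148.74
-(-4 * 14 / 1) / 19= 56 / 19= 2.95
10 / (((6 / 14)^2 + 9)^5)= 282475249 / 1845281250000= 0.00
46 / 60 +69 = 2093 / 30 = 69.77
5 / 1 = 5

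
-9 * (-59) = 531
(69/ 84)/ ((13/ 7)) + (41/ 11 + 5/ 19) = 48175/ 10868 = 4.43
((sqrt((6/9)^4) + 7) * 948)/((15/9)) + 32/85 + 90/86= 15481933/3655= 4235.82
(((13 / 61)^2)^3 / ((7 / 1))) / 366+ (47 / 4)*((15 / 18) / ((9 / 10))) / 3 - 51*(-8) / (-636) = 1127656999035530431 / 377770259861068284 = 2.99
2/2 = 1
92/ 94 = 46/ 47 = 0.98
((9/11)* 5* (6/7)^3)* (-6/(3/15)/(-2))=145800/3773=38.64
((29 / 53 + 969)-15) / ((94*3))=3.38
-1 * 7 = -7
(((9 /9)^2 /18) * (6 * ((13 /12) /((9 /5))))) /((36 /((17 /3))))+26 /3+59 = 2368897 /34992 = 67.70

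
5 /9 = 0.56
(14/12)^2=49/36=1.36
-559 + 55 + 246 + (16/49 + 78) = -8804/49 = -179.67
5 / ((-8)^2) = 5 / 64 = 0.08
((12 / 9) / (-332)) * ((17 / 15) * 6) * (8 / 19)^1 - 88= -88.01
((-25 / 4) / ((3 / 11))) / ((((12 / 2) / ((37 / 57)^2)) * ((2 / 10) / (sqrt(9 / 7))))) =-1882375 * sqrt(7) / 545832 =-9.12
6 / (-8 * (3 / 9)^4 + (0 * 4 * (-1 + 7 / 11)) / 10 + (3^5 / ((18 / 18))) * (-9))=-0.00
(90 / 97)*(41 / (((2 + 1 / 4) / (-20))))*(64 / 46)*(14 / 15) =-2938880 / 6693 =-439.10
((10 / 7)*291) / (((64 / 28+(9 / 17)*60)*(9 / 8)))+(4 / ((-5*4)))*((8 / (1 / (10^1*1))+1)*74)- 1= -18066061 / 15195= -1188.95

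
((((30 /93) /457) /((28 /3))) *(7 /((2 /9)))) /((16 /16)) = 135 /56668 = 0.00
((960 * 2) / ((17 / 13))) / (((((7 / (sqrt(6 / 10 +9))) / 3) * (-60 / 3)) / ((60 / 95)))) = -179712 * sqrt(15) / 11305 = -61.57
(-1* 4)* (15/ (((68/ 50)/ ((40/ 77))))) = -30000/ 1309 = -22.92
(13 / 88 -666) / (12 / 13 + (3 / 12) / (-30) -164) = 11426025 / 2798543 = 4.08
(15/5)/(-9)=-1/3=-0.33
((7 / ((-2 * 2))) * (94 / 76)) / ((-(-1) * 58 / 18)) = -2961 / 4408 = -0.67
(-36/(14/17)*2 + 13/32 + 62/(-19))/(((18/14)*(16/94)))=-2006665/4864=-412.55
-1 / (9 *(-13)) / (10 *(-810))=-1 / 947700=-0.00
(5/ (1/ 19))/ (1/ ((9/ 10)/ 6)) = 57/ 4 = 14.25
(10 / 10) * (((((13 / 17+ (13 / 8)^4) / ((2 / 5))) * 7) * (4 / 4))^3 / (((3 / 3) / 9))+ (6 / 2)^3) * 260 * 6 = 11768693908896472173397785 / 337618789203968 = 34857935296.33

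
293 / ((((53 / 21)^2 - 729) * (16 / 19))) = -2455047 / 5098880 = -0.48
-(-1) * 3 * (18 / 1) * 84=4536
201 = 201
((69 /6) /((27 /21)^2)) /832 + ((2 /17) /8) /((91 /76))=331105 /16039296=0.02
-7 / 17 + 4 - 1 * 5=-24 / 17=-1.41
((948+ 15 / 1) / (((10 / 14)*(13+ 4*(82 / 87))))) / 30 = 195489 / 72950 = 2.68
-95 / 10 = -9.50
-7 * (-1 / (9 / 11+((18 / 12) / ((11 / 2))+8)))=77 / 100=0.77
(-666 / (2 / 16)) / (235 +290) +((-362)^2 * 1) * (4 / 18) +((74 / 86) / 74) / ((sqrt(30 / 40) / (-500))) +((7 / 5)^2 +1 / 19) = 871199132 / 29925 -500 * sqrt(3) / 129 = 29106.04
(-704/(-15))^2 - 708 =336316/225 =1494.74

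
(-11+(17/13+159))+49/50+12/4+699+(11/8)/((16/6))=17738309/20800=852.80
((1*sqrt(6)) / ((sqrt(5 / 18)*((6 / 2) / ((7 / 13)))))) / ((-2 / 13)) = -7*sqrt(15) / 5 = -5.42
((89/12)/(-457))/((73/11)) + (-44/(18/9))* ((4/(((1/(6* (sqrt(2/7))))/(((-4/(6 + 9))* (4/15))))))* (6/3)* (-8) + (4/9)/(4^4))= -45056* sqrt(14)/525- 390467/9607968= -321.15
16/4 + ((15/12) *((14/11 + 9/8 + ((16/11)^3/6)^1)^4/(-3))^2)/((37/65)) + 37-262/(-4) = 1363.31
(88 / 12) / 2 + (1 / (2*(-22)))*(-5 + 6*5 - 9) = 109 / 33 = 3.30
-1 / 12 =-0.08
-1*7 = -7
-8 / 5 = -1.60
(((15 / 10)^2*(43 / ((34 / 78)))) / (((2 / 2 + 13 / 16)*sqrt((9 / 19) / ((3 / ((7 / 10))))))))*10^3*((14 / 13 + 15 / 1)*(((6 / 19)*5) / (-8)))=-63855000*sqrt(3990) / 3451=-1168789.76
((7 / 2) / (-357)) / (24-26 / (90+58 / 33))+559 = 1023671906 / 1831257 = 559.00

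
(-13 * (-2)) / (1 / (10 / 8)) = 65 / 2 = 32.50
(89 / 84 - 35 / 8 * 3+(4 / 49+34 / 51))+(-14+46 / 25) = -23.48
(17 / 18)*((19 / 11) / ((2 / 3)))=323 / 132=2.45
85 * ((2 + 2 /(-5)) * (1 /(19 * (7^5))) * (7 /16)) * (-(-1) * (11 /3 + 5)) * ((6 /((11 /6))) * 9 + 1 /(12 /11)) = 46631 /950796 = 0.05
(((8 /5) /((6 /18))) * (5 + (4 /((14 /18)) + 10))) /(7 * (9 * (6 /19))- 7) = 64296 /8575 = 7.50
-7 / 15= -0.47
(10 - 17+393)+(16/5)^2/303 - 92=2227306/7575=294.03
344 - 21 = 323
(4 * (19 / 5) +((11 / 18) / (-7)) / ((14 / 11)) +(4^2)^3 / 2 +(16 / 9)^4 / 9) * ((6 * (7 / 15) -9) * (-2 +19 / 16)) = 48139782559817 / 4629441600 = 10398.62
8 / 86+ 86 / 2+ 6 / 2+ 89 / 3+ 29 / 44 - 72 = 25081 / 5676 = 4.42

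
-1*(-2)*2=4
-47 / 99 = -0.47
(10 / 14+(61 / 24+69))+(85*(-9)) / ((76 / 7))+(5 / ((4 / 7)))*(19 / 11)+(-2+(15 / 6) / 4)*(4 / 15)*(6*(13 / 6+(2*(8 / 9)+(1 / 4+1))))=2886883 / 526680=5.48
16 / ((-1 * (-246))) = 8 / 123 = 0.07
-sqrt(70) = -8.37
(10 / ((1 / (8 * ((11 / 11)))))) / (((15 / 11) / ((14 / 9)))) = 2464 / 27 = 91.26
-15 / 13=-1.15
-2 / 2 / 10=-1 / 10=-0.10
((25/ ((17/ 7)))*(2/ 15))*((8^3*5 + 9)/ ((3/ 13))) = 2337790/ 153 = 15279.67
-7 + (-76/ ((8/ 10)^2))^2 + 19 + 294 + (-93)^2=368905/ 16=23056.56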